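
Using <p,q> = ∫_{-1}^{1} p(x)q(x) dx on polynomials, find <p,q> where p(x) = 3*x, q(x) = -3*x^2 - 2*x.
<p,q> = -4

Expand the product: p(x)·q(x) = -9*x^3 - 6*x^2.
∫_{-1}^{1} of each monomial x^k gives [2/(k+1) if k even, 0 if k odd]. Integrating term-by-term (or equivalently evaluating the antiderivative F(x) = -9*x^4/4 - 2*x^3 at the endpoints):
  F(1) − F(−1) = -17/4 − (-1/4) = -4.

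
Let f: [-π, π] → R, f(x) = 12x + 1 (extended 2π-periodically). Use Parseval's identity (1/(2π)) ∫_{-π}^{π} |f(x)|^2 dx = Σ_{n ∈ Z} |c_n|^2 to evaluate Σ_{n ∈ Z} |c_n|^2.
Σ |c_n|^2 = 48π^2 + 1

Expand and integrate term by term over [-π, π]:
  ∫ (12x)^2 dx = 144·(2π^3/3); ∫ 2·12·(1)·x dx = 0 (odd integrand); ∫ 1^2 dx = 1·2π.
So (1/(2π)) ∫_{-π}^{π} (12x + 1)^2 dx = 144π^2/3 + 1 = 48π^2 + 1.
Parseval ⇒ Σ |c_n|^2 = 48π^2 + 1.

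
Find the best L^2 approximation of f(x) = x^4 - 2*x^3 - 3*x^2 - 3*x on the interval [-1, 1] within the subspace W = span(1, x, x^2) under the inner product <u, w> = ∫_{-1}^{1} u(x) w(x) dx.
g(x) = -15*x^2/7 - 21*x/5 - 3/35

The best approximation g ∈ W is the orthogonal projection of f onto W. Writing g = a_0 + a_1 x + a_2 x^2, the coefficients solve the normal equations G · a = b where
  G_{ij} = <φ_i, φ_j> and b_i = <f, φ_i>, with φ_0 = 1, φ_1 = x, φ_2 = x^2.
G =
  [2, 0, 2/3]
  [0, 2/3, 0]
  [2/3, 0, 2/5],
b = (-8/5, -14/5, -32/35).
Solving gives a_0 = -3/35, a_1 = -21/5, a_2 = -15/7, so
  g(x) = -15*x^2/7 - 21*x/5 - 3/35.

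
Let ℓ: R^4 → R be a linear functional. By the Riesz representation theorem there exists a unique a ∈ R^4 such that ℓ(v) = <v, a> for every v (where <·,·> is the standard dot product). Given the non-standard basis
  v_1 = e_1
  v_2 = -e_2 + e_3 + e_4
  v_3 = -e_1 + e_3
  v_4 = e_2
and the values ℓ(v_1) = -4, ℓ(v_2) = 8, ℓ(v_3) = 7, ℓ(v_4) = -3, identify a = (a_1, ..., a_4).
a = (-4, -3, 3, 2)

Write a = (a_1, ..., a_4) in the standard basis. For each basis vector v_i, ℓ(v_i) = <v_i, a> is a linear equation in the a_j's. Collect the n equations into a matrix system V a = ℓ, where row i of V is v_i (expressed in the standard basis). Since V is invertible (lower-triangular with 1s on the diagonal, up to permutation), solve by back-substitution:
  V =
[[1, 0, 0, 0],
 [0, -1, 1, 1],
 [-1, 0, 1, 0],
 [0, 1, 0, 0]]
  V a = (-4, 8, 7, -3)
Solving gives a = (-4, -3, 3, 2).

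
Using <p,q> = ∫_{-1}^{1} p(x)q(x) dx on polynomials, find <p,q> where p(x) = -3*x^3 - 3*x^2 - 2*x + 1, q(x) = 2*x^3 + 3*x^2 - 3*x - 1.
<p,q> = 94/35

Expand the product: p(x)·q(x) = -6*x^6 - 15*x^5 - 4*x^4 + 8*x^3 + 12*x^2 - x - 1.
∫_{-1}^{1} of each monomial x^k gives [2/(k+1) if k even, 0 if k odd]. Integrating term-by-term (or equivalently evaluating the antiderivative F(x) = -6*x^7/7 - 5*x^6/2 - 4*x^5/5 + 2*x^4 + 4*x^3 - x^2/2 - x at the endpoints):
  F(1) − F(−1) = 12/35 − (-82/35) = 94/35.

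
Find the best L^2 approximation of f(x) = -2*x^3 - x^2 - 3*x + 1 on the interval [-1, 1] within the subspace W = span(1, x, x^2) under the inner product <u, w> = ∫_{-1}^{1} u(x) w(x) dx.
g(x) = -x^2 - 21*x/5 + 1

The best approximation g ∈ W is the orthogonal projection of f onto W. Writing g = a_0 + a_1 x + a_2 x^2, the coefficients solve the normal equations G · a = b where
  G_{ij} = <φ_i, φ_j> and b_i = <f, φ_i>, with φ_0 = 1, φ_1 = x, φ_2 = x^2.
G =
  [2, 0, 2/3]
  [0, 2/3, 0]
  [2/3, 0, 2/5],
b = (4/3, -14/5, 4/15).
Solving gives a_0 = 1, a_1 = -21/5, a_2 = -1, so
  g(x) = -x^2 - 21*x/5 + 1.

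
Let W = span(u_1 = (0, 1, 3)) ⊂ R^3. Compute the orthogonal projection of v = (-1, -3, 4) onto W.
proj_W(v) = (0, 9/10, 27/10)

Set up U = [u_1 | ... | u_1] ∈ R^(3×1). The projector onto W = col(U) is P = U (U^T U)^(-1) U^T.
Compute U^T U =
  [10],
and U^T v = (9).
Solve U^T U · c = U^T v for the coefficients: c = (9/10). The projection is proj_W(v) = U c.
Check: (v - proj_W(v)) · u_1 = 0  (should be 0).
Result: proj_W(v) = (0, 9/10, 27/10).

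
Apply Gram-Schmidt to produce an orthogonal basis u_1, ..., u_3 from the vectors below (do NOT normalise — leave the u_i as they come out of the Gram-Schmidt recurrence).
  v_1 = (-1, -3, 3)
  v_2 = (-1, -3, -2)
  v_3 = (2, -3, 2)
Orthogonal basis:
  u_1 = (-1, -3, 3)
  u_2 = (-15/19, -45/19, -50/19)
  u_3 = (27/10, -9/10, 0)

Apply the Gram-Schmidt recurrence
  u_1 = v_1
  u_i = v_i − Σ_{j<i} ((v_i · u_j) / (u_j · u_j)) · u_j.

Step by step this gives:
  u_1 = (-1, -3, 3)
  u_2 = (-15/19, -45/19, -50/19)
  u_3 = (27/10, -9/10, 0)

Orthogonality check:
  u_2 · u_1 = 0 (should be 0)
  u_3 · u_1 = 0 (should be 0)
  u_3 · u_2 = 0 (should be 0)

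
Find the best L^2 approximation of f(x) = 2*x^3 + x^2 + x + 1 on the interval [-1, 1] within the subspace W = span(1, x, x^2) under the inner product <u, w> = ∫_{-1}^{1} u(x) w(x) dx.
g(x) = x^2 + 11*x/5 + 1

The best approximation g ∈ W is the orthogonal projection of f onto W. Writing g = a_0 + a_1 x + a_2 x^2, the coefficients solve the normal equations G · a = b where
  G_{ij} = <φ_i, φ_j> and b_i = <f, φ_i>, with φ_0 = 1, φ_1 = x, φ_2 = x^2.
G =
  [2, 0, 2/3]
  [0, 2/3, 0]
  [2/3, 0, 2/5],
b = (8/3, 22/15, 16/15).
Solving gives a_0 = 1, a_1 = 11/5, a_2 = 1, so
  g(x) = x^2 + 11*x/5 + 1.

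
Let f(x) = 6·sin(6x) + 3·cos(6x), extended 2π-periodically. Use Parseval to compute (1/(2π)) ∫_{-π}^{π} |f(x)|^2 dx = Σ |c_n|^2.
Σ |c_n|^2 = 45/2

Expand |f|^2 and use orthogonality of {sin(nx), cos(mx)} on [-π, π]:
  ∫_{-π}^{π} sin(nx)^2 dx = π, ∫ cos(mx)^2 dx = π, and cross terms integrate to 0.
So ∫_{-π}^{π} f(x)^2 dx = 6^2 · π + 3^2 · π = (36 + 9)π.
Divide by 2π: (36 + 9)/2 = 45/2.
By Parseval, this equals Σ |c_n|^2.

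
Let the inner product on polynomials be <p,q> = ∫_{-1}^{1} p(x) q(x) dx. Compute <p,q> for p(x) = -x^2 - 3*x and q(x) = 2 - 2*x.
<p,q> = 8/3

Expand the product: p(x)·q(x) = 2*x^3 + 4*x^2 - 6*x.
∫_{-1}^{1} of each monomial x^k gives [2/(k+1) if k even, 0 if k odd]. Integrating term-by-term (or equivalently evaluating the antiderivative F(x) = x^4/2 + 4*x^3/3 - 3*x^2 at the endpoints):
  F(1) − F(−1) = -7/6 − (-23/6) = 8/3.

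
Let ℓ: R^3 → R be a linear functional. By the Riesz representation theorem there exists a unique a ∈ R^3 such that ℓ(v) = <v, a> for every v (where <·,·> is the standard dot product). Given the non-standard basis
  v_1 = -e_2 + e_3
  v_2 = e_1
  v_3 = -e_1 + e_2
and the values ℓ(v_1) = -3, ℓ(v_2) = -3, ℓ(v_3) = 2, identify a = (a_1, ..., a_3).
a = (-3, -1, -4)

Write a = (a_1, ..., a_3) in the standard basis. For each basis vector v_i, ℓ(v_i) = <v_i, a> is a linear equation in the a_j's. Collect the n equations into a matrix system V a = ℓ, where row i of V is v_i (expressed in the standard basis). Since V is invertible (lower-triangular with 1s on the diagonal, up to permutation), solve by back-substitution:
  V =
[[0, -1, 1],
 [1, 0, 0],
 [-1, 1, 0]]
  V a = (-3, -3, 2)
Solving gives a = (-3, -1, -4).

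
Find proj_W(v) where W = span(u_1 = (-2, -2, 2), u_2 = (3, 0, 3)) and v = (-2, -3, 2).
proj_W(v) = (-7/3, -7/3, 7/3)

Set up U = [u_1 | ... | u_2] ∈ R^(3×2). The projector onto W = col(U) is P = U (U^T U)^(-1) U^T.
Compute U^T U =
  [12, 0]
  [0, 18],
and U^T v = (14, 0).
Solve U^T U · c = U^T v for the coefficients: c = (7/6, 0). The projection is proj_W(v) = U c.
Check: (v - proj_W(v)) · u_1 = 0  (should be 0).
Check: (v - proj_W(v)) · u_2 = 0  (should be 0).
Result: proj_W(v) = (-7/3, -7/3, 7/3).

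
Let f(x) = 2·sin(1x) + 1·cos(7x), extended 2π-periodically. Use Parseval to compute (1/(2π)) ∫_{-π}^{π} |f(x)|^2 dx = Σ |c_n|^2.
Σ |c_n|^2 = 5/2

Expand |f|^2 and use orthogonality of {sin(nx), cos(mx)} on [-π, π]:
  ∫_{-π}^{π} sin(nx)^2 dx = π, ∫ cos(mx)^2 dx = π, and cross terms integrate to 0.
So ∫_{-π}^{π} f(x)^2 dx = 2^2 · π + 1^2 · π = (4 + 1)π.
Divide by 2π: (4 + 1)/2 = 5/2.
By Parseval, this equals Σ |c_n|^2.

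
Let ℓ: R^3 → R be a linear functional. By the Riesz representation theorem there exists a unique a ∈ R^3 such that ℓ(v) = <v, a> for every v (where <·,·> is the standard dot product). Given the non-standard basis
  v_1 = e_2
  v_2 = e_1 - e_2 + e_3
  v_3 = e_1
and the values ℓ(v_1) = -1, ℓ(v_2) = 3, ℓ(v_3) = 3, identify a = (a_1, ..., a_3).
a = (3, -1, -1)

Write a = (a_1, ..., a_3) in the standard basis. For each basis vector v_i, ℓ(v_i) = <v_i, a> is a linear equation in the a_j's. Collect the n equations into a matrix system V a = ℓ, where row i of V is v_i (expressed in the standard basis). Since V is invertible (lower-triangular with 1s on the diagonal, up to permutation), solve by back-substitution:
  V =
[[0, 1, 0],
 [1, -1, 1],
 [1, 0, 0]]
  V a = (-1, 3, 3)
Solving gives a = (3, -1, -1).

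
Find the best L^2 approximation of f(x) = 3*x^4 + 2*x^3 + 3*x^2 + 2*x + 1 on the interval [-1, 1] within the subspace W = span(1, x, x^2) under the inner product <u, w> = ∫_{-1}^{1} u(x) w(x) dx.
g(x) = 39*x^2/7 + 16*x/5 + 26/35

The best approximation g ∈ W is the orthogonal projection of f onto W. Writing g = a_0 + a_1 x + a_2 x^2, the coefficients solve the normal equations G · a = b where
  G_{ij} = <φ_i, φ_j> and b_i = <f, φ_i>, with φ_0 = 1, φ_1 = x, φ_2 = x^2.
G =
  [2, 0, 2/3]
  [0, 2/3, 0]
  [2/3, 0, 2/5],
b = (26/5, 32/15, 286/105).
Solving gives a_0 = 26/35, a_1 = 16/5, a_2 = 39/7, so
  g(x) = 39*x^2/7 + 16*x/5 + 26/35.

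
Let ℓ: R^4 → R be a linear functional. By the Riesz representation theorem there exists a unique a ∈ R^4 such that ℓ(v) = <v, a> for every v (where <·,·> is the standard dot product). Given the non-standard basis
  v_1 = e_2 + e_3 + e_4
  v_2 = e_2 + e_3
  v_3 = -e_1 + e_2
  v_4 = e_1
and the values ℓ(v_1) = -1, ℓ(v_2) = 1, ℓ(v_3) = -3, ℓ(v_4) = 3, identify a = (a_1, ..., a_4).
a = (3, 0, 1, -2)

Write a = (a_1, ..., a_4) in the standard basis. For each basis vector v_i, ℓ(v_i) = <v_i, a> is a linear equation in the a_j's. Collect the n equations into a matrix system V a = ℓ, where row i of V is v_i (expressed in the standard basis). Since V is invertible (lower-triangular with 1s on the diagonal, up to permutation), solve by back-substitution:
  V =
[[0, 1, 1, 1],
 [0, 1, 1, 0],
 [-1, 1, 0, 0],
 [1, 0, 0, 0]]
  V a = (-1, 1, -3, 3)
Solving gives a = (3, 0, 1, -2).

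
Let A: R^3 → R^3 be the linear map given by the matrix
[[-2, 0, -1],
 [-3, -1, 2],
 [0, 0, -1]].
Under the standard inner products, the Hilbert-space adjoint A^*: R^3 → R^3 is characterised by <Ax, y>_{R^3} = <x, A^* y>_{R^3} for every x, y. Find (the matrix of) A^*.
A^* = A^T =
[[-2, -3, 0],
 [0, -1, 0],
 [-1, 2, -1]]

For real matrices with standard dot products, the defining identity <Ax, y> = <x, A^* y> gives (Ax)^T y = x^T (A^*) y, i.e. x^T A^T y = x^T (A^*) y. Since this holds for all x, y, we must have A^* = A^T. Therefore
A^* =
[[-2, -3, 0],
 [0, -1, 0],
 [-1, 2, -1]].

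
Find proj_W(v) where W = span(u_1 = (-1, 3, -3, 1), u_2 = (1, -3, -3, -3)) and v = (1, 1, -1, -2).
proj_W(v) = (5/68, -15/68, -99/68, -43/68)

Set up U = [u_1 | ... | u_2] ∈ R^(4×2). The projector onto W = col(U) is P = U (U^T U)^(-1) U^T.
Compute U^T U =
  [20, -4]
  [-4, 28],
and U^T v = (3, 7).
Solve U^T U · c = U^T v for the coefficients: c = (7/34, 19/68). The projection is proj_W(v) = U c.
Check: (v - proj_W(v)) · u_1 = 0  (should be 0).
Check: (v - proj_W(v)) · u_2 = 0  (should be 0).
Result: proj_W(v) = (5/68, -15/68, -99/68, -43/68).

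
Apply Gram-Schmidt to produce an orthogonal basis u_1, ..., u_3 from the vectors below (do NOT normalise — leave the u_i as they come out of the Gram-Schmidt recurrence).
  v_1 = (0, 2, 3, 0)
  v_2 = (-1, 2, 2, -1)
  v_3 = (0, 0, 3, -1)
Orthogonal basis:
  u_1 = (0, 2, 3, 0)
  u_2 = (-1, 6/13, -4/13, -1)
  u_3 = (1/30, -7/5, 14/15, -29/30)

Apply the Gram-Schmidt recurrence
  u_1 = v_1
  u_i = v_i − Σ_{j<i} ((v_i · u_j) / (u_j · u_j)) · u_j.

Step by step this gives:
  u_1 = (0, 2, 3, 0)
  u_2 = (-1, 6/13, -4/13, -1)
  u_3 = (1/30, -7/5, 14/15, -29/30)

Orthogonality check:
  u_2 · u_1 = 0 (should be 0)
  u_3 · u_1 = 0 (should be 0)
  u_3 · u_2 = 0 (should be 0)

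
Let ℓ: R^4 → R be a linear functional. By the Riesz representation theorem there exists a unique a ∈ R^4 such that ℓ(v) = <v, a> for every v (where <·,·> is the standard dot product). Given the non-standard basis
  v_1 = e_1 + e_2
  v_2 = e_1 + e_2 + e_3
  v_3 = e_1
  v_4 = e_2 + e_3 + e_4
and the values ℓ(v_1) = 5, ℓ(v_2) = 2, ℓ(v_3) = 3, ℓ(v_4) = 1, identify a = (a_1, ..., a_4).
a = (3, 2, -3, 2)

Write a = (a_1, ..., a_4) in the standard basis. For each basis vector v_i, ℓ(v_i) = <v_i, a> is a linear equation in the a_j's. Collect the n equations into a matrix system V a = ℓ, where row i of V is v_i (expressed in the standard basis). Since V is invertible (lower-triangular with 1s on the diagonal, up to permutation), solve by back-substitution:
  V =
[[1, 1, 0, 0],
 [1, 1, 1, 0],
 [1, 0, 0, 0],
 [0, 1, 1, 1]]
  V a = (5, 2, 3, 1)
Solving gives a = (3, 2, -3, 2).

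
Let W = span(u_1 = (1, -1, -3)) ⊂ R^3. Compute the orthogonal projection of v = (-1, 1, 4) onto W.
proj_W(v) = (-14/11, 14/11, 42/11)

Set up U = [u_1 | ... | u_1] ∈ R^(3×1). The projector onto W = col(U) is P = U (U^T U)^(-1) U^T.
Compute U^T U =
  [11],
and U^T v = (-14).
Solve U^T U · c = U^T v for the coefficients: c = (-14/11). The projection is proj_W(v) = U c.
Check: (v - proj_W(v)) · u_1 = 0  (should be 0).
Result: proj_W(v) = (-14/11, 14/11, 42/11).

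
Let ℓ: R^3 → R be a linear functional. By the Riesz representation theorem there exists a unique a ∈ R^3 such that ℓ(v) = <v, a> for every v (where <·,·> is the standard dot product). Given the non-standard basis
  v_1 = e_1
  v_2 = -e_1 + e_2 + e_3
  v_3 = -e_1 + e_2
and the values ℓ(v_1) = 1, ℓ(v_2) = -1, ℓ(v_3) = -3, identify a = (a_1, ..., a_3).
a = (1, -2, 2)

Write a = (a_1, ..., a_3) in the standard basis. For each basis vector v_i, ℓ(v_i) = <v_i, a> is a linear equation in the a_j's. Collect the n equations into a matrix system V a = ℓ, where row i of V is v_i (expressed in the standard basis). Since V is invertible (lower-triangular with 1s on the diagonal, up to permutation), solve by back-substitution:
  V =
[[1, 0, 0],
 [-1, 1, 1],
 [-1, 1, 0]]
  V a = (1, -1, -3)
Solving gives a = (1, -2, 2).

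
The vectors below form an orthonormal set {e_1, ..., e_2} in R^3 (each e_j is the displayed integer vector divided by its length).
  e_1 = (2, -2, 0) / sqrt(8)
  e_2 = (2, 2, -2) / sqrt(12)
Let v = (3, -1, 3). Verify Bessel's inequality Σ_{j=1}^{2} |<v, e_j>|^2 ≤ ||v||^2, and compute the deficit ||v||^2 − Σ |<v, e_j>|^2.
Σ |<v, e_j>|^2 = 25/3; ||v||^2 = 19; deficit = 32/3

Write each e_j = u_j / sqrt(<u_j, u_j>) where u_j is the displayed integer vector. Then <v, e_j> = <v, u_j> / sqrt(<u_j, u_j>), so |<v, e_j>|^2 = <v, u_j>^2 / <u_j, u_j>.
Coefficients: <v, e_1> = 8/sqrt(8), <v, e_2> = -2/sqrt(12).
Square and sum: Σ |<v, e_j>|^2 = 25/3.
Compute ||v||^2 = v·v = 19.
Deficit = 19 − 25/3 = 32/3 ≥ 0, confirming Bessel's inequality. (The deficit equals ||v − Σ <v,e_j> e_j||^2, the squared distance from v to span{e_j}.)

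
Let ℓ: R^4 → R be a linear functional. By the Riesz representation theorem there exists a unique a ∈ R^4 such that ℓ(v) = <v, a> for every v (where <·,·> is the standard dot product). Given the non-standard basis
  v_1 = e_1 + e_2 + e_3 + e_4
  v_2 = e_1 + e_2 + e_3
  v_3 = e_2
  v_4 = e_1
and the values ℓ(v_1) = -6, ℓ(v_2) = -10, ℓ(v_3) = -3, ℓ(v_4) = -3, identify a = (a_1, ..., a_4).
a = (-3, -3, -4, 4)

Write a = (a_1, ..., a_4) in the standard basis. For each basis vector v_i, ℓ(v_i) = <v_i, a> is a linear equation in the a_j's. Collect the n equations into a matrix system V a = ℓ, where row i of V is v_i (expressed in the standard basis). Since V is invertible (lower-triangular with 1s on the diagonal, up to permutation), solve by back-substitution:
  V =
[[1, 1, 1, 1],
 [1, 1, 1, 0],
 [0, 1, 0, 0],
 [1, 0, 0, 0]]
  V a = (-6, -10, -3, -3)
Solving gives a = (-3, -3, -4, 4).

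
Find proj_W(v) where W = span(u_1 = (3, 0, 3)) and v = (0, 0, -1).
proj_W(v) = (-1/2, 0, -1/2)

Set up U = [u_1 | ... | u_1] ∈ R^(3×1). The projector onto W = col(U) is P = U (U^T U)^(-1) U^T.
Compute U^T U =
  [18],
and U^T v = (-3).
Solve U^T U · c = U^T v for the coefficients: c = (-1/6). The projection is proj_W(v) = U c.
Check: (v - proj_W(v)) · u_1 = 0  (should be 0).
Result: proj_W(v) = (-1/2, 0, -1/2).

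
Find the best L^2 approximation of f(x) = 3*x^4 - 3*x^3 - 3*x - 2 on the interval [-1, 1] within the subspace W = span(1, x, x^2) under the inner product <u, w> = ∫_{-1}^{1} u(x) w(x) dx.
g(x) = 18*x^2/7 - 24*x/5 - 79/35

The best approximation g ∈ W is the orthogonal projection of f onto W. Writing g = a_0 + a_1 x + a_2 x^2, the coefficients solve the normal equations G · a = b where
  G_{ij} = <φ_i, φ_j> and b_i = <f, φ_i>, with φ_0 = 1, φ_1 = x, φ_2 = x^2.
G =
  [2, 0, 2/3]
  [0, 2/3, 0]
  [2/3, 0, 2/5],
b = (-14/5, -16/5, -10/21).
Solving gives a_0 = -79/35, a_1 = -24/5, a_2 = 18/7, so
  g(x) = 18*x^2/7 - 24*x/5 - 79/35.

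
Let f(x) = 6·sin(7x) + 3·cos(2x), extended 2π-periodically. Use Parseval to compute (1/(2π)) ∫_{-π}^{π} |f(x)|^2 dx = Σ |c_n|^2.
Σ |c_n|^2 = 45/2

Expand |f|^2 and use orthogonality of {sin(nx), cos(mx)} on [-π, π]:
  ∫_{-π}^{π} sin(nx)^2 dx = π, ∫ cos(mx)^2 dx = π, and cross terms integrate to 0.
So ∫_{-π}^{π} f(x)^2 dx = 6^2 · π + 3^2 · π = (36 + 9)π.
Divide by 2π: (36 + 9)/2 = 45/2.
By Parseval, this equals Σ |c_n|^2.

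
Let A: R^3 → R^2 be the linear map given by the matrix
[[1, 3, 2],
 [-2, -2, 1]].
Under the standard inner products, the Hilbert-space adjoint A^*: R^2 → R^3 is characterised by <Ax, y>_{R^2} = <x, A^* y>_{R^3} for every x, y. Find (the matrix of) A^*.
A^* = A^T =
[[1, -2],
 [3, -2],
 [2, 1]]

For real matrices with standard dot products, the defining identity <Ax, y> = <x, A^* y> gives (Ax)^T y = x^T (A^*) y, i.e. x^T A^T y = x^T (A^*) y. Since this holds for all x, y, we must have A^* = A^T. Therefore
A^* =
[[1, -2],
 [3, -2],
 [2, 1]].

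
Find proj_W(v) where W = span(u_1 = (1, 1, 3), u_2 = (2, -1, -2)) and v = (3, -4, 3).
proj_W(v) = (130/37, 4/37, 54/37)

Set up U = [u_1 | ... | u_2] ∈ R^(3×2). The projector onto W = col(U) is P = U (U^T U)^(-1) U^T.
Compute U^T U =
  [11, -5]
  [-5, 9],
and U^T v = (8, 4).
Solve U^T U · c = U^T v for the coefficients: c = (46/37, 42/37). The projection is proj_W(v) = U c.
Check: (v - proj_W(v)) · u_1 = 0  (should be 0).
Check: (v - proj_W(v)) · u_2 = 0  (should be 0).
Result: proj_W(v) = (130/37, 4/37, 54/37).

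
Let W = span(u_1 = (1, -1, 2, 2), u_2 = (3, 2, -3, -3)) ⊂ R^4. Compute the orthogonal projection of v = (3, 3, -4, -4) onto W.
proj_W(v) = (575/189, 55/21, -776/189, -776/189)

Set up U = [u_1 | ... | u_2] ∈ R^(4×2). The projector onto W = col(U) is P = U (U^T U)^(-1) U^T.
Compute U^T U =
  [10, -11]
  [-11, 31],
and U^T v = (-16, 39).
Solve U^T U · c = U^T v for the coefficients: c = (-67/189, 214/189). The projection is proj_W(v) = U c.
Check: (v - proj_W(v)) · u_1 = 0  (should be 0).
Check: (v - proj_W(v)) · u_2 = 0  (should be 0).
Result: proj_W(v) = (575/189, 55/21, -776/189, -776/189).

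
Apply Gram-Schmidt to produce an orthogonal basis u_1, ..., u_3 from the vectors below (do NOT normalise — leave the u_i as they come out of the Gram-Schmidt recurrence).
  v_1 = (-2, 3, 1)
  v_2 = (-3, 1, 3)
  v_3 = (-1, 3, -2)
Orthogonal basis:
  u_1 = (-2, 3, 1)
  u_2 = (-9/7, -11/7, 15/7)
  u_3 = (-52/61, -39/122, -91/122)

Apply the Gram-Schmidt recurrence
  u_1 = v_1
  u_i = v_i − Σ_{j<i} ((v_i · u_j) / (u_j · u_j)) · u_j.

Step by step this gives:
  u_1 = (-2, 3, 1)
  u_2 = (-9/7, -11/7, 15/7)
  u_3 = (-52/61, -39/122, -91/122)

Orthogonality check:
  u_2 · u_1 = 0 (should be 0)
  u_3 · u_1 = 0 (should be 0)
  u_3 · u_2 = 0 (should be 0)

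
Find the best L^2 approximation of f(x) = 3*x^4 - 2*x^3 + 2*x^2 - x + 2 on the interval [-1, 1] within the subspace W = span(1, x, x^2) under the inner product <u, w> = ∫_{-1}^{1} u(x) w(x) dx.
g(x) = 32*x^2/7 - 11*x/5 + 61/35

The best approximation g ∈ W is the orthogonal projection of f onto W. Writing g = a_0 + a_1 x + a_2 x^2, the coefficients solve the normal equations G · a = b where
  G_{ij} = <φ_i, φ_j> and b_i = <f, φ_i>, with φ_0 = 1, φ_1 = x, φ_2 = x^2.
G =
  [2, 0, 2/3]
  [0, 2/3, 0]
  [2/3, 0, 2/5],
b = (98/15, -22/15, 314/105).
Solving gives a_0 = 61/35, a_1 = -11/5, a_2 = 32/7, so
  g(x) = 32*x^2/7 - 11*x/5 + 61/35.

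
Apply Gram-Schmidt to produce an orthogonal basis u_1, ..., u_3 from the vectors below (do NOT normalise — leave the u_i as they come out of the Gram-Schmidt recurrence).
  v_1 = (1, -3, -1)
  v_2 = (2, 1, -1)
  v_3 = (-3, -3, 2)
Orthogonal basis:
  u_1 = (1, -3, -1)
  u_2 = (2, 1, -1)
  u_3 = (10/33, -5/66, 35/66)

Apply the Gram-Schmidt recurrence
  u_1 = v_1
  u_i = v_i − Σ_{j<i} ((v_i · u_j) / (u_j · u_j)) · u_j.

Step by step this gives:
  u_1 = (1, -3, -1)
  u_2 = (2, 1, -1)
  u_3 = (10/33, -5/66, 35/66)

Orthogonality check:
  u_2 · u_1 = 0 (should be 0)
  u_3 · u_1 = 0 (should be 0)
  u_3 · u_2 = 0 (should be 0)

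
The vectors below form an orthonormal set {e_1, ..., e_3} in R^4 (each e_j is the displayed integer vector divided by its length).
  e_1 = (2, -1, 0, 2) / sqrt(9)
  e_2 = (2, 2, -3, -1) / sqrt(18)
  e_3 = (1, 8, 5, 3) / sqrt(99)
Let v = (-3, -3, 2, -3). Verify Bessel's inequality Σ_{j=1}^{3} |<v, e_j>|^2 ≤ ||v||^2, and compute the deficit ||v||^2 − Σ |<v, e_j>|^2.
Σ |<v, e_j>|^2 = 5609/198; ||v||^2 = 31; deficit = 529/198

Write each e_j = u_j / sqrt(<u_j, u_j>) where u_j is the displayed integer vector. Then <v, e_j> = <v, u_j> / sqrt(<u_j, u_j>), so |<v, e_j>|^2 = <v, u_j>^2 / <u_j, u_j>.
Coefficients: <v, e_1> = -9/sqrt(9), <v, e_2> = -15/sqrt(18), <v, e_3> = -26/sqrt(99).
Square and sum: Σ |<v, e_j>|^2 = 5609/198.
Compute ||v||^2 = v·v = 31.
Deficit = 31 − 5609/198 = 529/198 ≥ 0, confirming Bessel's inequality. (The deficit equals ||v − Σ <v,e_j> e_j||^2, the squared distance from v to span{e_j}.)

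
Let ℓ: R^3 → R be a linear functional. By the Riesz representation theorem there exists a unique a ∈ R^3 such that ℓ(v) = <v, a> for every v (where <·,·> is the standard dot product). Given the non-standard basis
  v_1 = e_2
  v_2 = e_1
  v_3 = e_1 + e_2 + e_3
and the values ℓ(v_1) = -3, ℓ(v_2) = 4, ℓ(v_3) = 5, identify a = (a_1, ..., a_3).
a = (4, -3, 4)

Write a = (a_1, ..., a_3) in the standard basis. For each basis vector v_i, ℓ(v_i) = <v_i, a> is a linear equation in the a_j's. Collect the n equations into a matrix system V a = ℓ, where row i of V is v_i (expressed in the standard basis). Since V is invertible (lower-triangular with 1s on the diagonal, up to permutation), solve by back-substitution:
  V =
[[0, 1, 0],
 [1, 0, 0],
 [1, 1, 1]]
  V a = (-3, 4, 5)
Solving gives a = (4, -3, 4).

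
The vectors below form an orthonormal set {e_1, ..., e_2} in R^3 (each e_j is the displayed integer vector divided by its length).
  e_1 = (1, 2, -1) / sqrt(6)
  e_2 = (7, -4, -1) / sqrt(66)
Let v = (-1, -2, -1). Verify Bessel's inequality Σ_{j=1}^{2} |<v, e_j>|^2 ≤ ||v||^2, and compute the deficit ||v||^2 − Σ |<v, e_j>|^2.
Σ |<v, e_j>|^2 = 30/11; ||v||^2 = 6; deficit = 36/11

Write each e_j = u_j / sqrt(<u_j, u_j>) where u_j is the displayed integer vector. Then <v, e_j> = <v, u_j> / sqrt(<u_j, u_j>), so |<v, e_j>|^2 = <v, u_j>^2 / <u_j, u_j>.
Coefficients: <v, e_1> = -4/sqrt(6), <v, e_2> = 2/sqrt(66).
Square and sum: Σ |<v, e_j>|^2 = 30/11.
Compute ||v||^2 = v·v = 6.
Deficit = 6 − 30/11 = 36/11 ≥ 0, confirming Bessel's inequality. (The deficit equals ||v − Σ <v,e_j> e_j||^2, the squared distance from v to span{e_j}.)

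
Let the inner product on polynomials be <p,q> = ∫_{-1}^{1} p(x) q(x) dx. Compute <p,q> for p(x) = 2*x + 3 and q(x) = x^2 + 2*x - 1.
<p,q> = -4/3

Expand the product: p(x)·q(x) = 2*x^3 + 7*x^2 + 4*x - 3.
∫_{-1}^{1} of each monomial x^k gives [2/(k+1) if k even, 0 if k odd]. Integrating term-by-term (or equivalently evaluating the antiderivative F(x) = x^4/2 + 7*x^3/3 + 2*x^2 - 3*x at the endpoints):
  F(1) − F(−1) = 11/6 − (19/6) = -4/3.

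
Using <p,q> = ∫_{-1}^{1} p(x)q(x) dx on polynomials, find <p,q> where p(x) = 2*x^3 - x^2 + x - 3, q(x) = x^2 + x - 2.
<p,q> = 62/5

Expand the product: p(x)·q(x) = 2*x^5 + x^4 - 4*x^3 - 5*x + 6.
∫_{-1}^{1} of each monomial x^k gives [2/(k+1) if k even, 0 if k odd]. Integrating term-by-term (or equivalently evaluating the antiderivative F(x) = x^6/3 + x^5/5 - x^4 - 5*x^2/2 + 6*x at the endpoints):
  F(1) − F(−1) = 91/30 − (-281/30) = 62/5.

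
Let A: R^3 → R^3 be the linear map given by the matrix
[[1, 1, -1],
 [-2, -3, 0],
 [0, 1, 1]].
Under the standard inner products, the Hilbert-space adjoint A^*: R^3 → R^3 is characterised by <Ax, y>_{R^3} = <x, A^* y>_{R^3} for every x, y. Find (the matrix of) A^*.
A^* = A^T =
[[1, -2, 0],
 [1, -3, 1],
 [-1, 0, 1]]

For real matrices with standard dot products, the defining identity <Ax, y> = <x, A^* y> gives (Ax)^T y = x^T (A^*) y, i.e. x^T A^T y = x^T (A^*) y. Since this holds for all x, y, we must have A^* = A^T. Therefore
A^* =
[[1, -2, 0],
 [1, -3, 1],
 [-1, 0, 1]].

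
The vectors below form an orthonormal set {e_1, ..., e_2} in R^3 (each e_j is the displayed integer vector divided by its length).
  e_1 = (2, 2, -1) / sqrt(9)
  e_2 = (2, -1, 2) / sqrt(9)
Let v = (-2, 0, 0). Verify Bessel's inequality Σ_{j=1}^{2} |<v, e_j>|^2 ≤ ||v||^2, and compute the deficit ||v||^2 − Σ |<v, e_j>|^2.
Σ |<v, e_j>|^2 = 32/9; ||v||^2 = 4; deficit = 4/9

Write each e_j = u_j / sqrt(<u_j, u_j>) where u_j is the displayed integer vector. Then <v, e_j> = <v, u_j> / sqrt(<u_j, u_j>), so |<v, e_j>|^2 = <v, u_j>^2 / <u_j, u_j>.
Coefficients: <v, e_1> = -4/sqrt(9), <v, e_2> = -4/sqrt(9).
Square and sum: Σ |<v, e_j>|^2 = 32/9.
Compute ||v||^2 = v·v = 4.
Deficit = 4 − 32/9 = 4/9 ≥ 0, confirming Bessel's inequality. (The deficit equals ||v − Σ <v,e_j> e_j||^2, the squared distance from v to span{e_j}.)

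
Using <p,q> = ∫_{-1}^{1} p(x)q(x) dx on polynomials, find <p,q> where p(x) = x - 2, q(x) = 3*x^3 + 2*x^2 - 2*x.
<p,q> = -14/5

Expand the product: p(x)·q(x) = 3*x^4 - 4*x^3 - 6*x^2 + 4*x.
∫_{-1}^{1} of each monomial x^k gives [2/(k+1) if k even, 0 if k odd]. Integrating term-by-term (or equivalently evaluating the antiderivative F(x) = 3*x^5/5 - x^4 - 2*x^3 + 2*x^2 at the endpoints):
  F(1) − F(−1) = -2/5 − (12/5) = -14/5.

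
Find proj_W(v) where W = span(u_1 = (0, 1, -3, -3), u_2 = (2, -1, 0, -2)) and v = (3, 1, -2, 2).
proj_W(v) = (14/73, -5/73, -6/73, -20/73)

Set up U = [u_1 | ... | u_2] ∈ R^(4×2). The projector onto W = col(U) is P = U (U^T U)^(-1) U^T.
Compute U^T U =
  [19, 5]
  [5, 9],
and U^T v = (1, 1).
Solve U^T U · c = U^T v for the coefficients: c = (2/73, 7/73). The projection is proj_W(v) = U c.
Check: (v - proj_W(v)) · u_1 = 0  (should be 0).
Check: (v - proj_W(v)) · u_2 = 0  (should be 0).
Result: proj_W(v) = (14/73, -5/73, -6/73, -20/73).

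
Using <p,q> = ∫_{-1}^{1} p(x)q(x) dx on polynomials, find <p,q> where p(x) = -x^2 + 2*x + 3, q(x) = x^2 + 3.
<p,q> = 88/5

Expand the product: p(x)·q(x) = -x^4 + 2*x^3 + 6*x + 9.
∫_{-1}^{1} of each monomial x^k gives [2/(k+1) if k even, 0 if k odd]. Integrating term-by-term (or equivalently evaluating the antiderivative F(x) = -x^5/5 + x^4/2 + 3*x^2 + 9*x at the endpoints):
  F(1) − F(−1) = 123/10 − (-53/10) = 88/5.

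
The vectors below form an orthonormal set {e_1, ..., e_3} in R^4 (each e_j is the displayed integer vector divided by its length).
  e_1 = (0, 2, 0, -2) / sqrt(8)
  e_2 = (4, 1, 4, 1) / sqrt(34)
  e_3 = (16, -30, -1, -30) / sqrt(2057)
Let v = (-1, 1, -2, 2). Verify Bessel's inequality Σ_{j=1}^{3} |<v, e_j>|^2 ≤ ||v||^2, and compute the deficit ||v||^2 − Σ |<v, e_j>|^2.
Σ |<v, e_j>|^2 = 985/121; ||v||^2 = 10; deficit = 225/121

Write each e_j = u_j / sqrt(<u_j, u_j>) where u_j is the displayed integer vector. Then <v, e_j> = <v, u_j> / sqrt(<u_j, u_j>), so |<v, e_j>|^2 = <v, u_j>^2 / <u_j, u_j>.
Coefficients: <v, e_1> = -2/sqrt(8), <v, e_2> = -9/sqrt(34), <v, e_3> = -104/sqrt(2057).
Square and sum: Σ |<v, e_j>|^2 = 985/121.
Compute ||v||^2 = v·v = 10.
Deficit = 10 − 985/121 = 225/121 ≥ 0, confirming Bessel's inequality. (The deficit equals ||v − Σ <v,e_j> e_j||^2, the squared distance from v to span{e_j}.)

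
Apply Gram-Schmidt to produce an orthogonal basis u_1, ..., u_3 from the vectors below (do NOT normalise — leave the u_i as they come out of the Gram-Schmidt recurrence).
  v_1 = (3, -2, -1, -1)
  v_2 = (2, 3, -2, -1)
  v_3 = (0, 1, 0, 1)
Orthogonal basis:
  u_1 = (3, -2, -1, -1)
  u_2 = (7/5, 17/5, -9/5, -4/5)
  u_3 = (34/87, 8/87, 2/29, 80/87)

Apply the Gram-Schmidt recurrence
  u_1 = v_1
  u_i = v_i − Σ_{j<i} ((v_i · u_j) / (u_j · u_j)) · u_j.

Step by step this gives:
  u_1 = (3, -2, -1, -1)
  u_2 = (7/5, 17/5, -9/5, -4/5)
  u_3 = (34/87, 8/87, 2/29, 80/87)

Orthogonality check:
  u_2 · u_1 = 0 (should be 0)
  u_3 · u_1 = 0 (should be 0)
  u_3 · u_2 = 0 (should be 0)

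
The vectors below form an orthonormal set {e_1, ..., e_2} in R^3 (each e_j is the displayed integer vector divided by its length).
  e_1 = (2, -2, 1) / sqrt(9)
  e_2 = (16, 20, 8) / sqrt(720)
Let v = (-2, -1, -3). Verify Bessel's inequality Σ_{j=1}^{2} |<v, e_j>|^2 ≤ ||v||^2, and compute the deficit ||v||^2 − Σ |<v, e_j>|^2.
Σ |<v, e_j>|^2 = 54/5; ||v||^2 = 14; deficit = 16/5

Write each e_j = u_j / sqrt(<u_j, u_j>) where u_j is the displayed integer vector. Then <v, e_j> = <v, u_j> / sqrt(<u_j, u_j>), so |<v, e_j>|^2 = <v, u_j>^2 / <u_j, u_j>.
Coefficients: <v, e_1> = -5/sqrt(9), <v, e_2> = -76/sqrt(720).
Square and sum: Σ |<v, e_j>|^2 = 54/5.
Compute ||v||^2 = v·v = 14.
Deficit = 14 − 54/5 = 16/5 ≥ 0, confirming Bessel's inequality. (The deficit equals ||v − Σ <v,e_j> e_j||^2, the squared distance from v to span{e_j}.)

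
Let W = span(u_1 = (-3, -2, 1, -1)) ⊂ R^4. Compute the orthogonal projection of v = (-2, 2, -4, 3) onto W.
proj_W(v) = (1, 2/3, -1/3, 1/3)

Set up U = [u_1 | ... | u_1] ∈ R^(4×1). The projector onto W = col(U) is P = U (U^T U)^(-1) U^T.
Compute U^T U =
  [15],
and U^T v = (-5).
Solve U^T U · c = U^T v for the coefficients: c = (-1/3). The projection is proj_W(v) = U c.
Check: (v - proj_W(v)) · u_1 = 0  (should be 0).
Result: proj_W(v) = (1, 2/3, -1/3, 1/3).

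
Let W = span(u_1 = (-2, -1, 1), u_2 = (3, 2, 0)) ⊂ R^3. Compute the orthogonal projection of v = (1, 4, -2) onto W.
proj_W(v) = (19/7, 10/7, -8/7)

Set up U = [u_1 | ... | u_2] ∈ R^(3×2). The projector onto W = col(U) is P = U (U^T U)^(-1) U^T.
Compute U^T U =
  [6, -8]
  [-8, 13],
and U^T v = (-8, 11).
Solve U^T U · c = U^T v for the coefficients: c = (-8/7, 1/7). The projection is proj_W(v) = U c.
Check: (v - proj_W(v)) · u_1 = 0  (should be 0).
Check: (v - proj_W(v)) · u_2 = 0  (should be 0).
Result: proj_W(v) = (19/7, 10/7, -8/7).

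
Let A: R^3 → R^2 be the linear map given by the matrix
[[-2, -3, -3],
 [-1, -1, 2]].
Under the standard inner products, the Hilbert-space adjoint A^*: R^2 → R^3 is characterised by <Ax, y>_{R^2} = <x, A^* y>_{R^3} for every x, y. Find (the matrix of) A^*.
A^* = A^T =
[[-2, -1],
 [-3, -1],
 [-3, 2]]

For real matrices with standard dot products, the defining identity <Ax, y> = <x, A^* y> gives (Ax)^T y = x^T (A^*) y, i.e. x^T A^T y = x^T (A^*) y. Since this holds for all x, y, we must have A^* = A^T. Therefore
A^* =
[[-2, -1],
 [-3, -1],
 [-3, 2]].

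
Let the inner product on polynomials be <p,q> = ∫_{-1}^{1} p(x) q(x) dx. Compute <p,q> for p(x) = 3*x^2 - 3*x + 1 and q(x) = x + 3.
<p,q> = 10

Expand the product: p(x)·q(x) = 3*x^3 + 6*x^2 - 8*x + 3.
∫_{-1}^{1} of each monomial x^k gives [2/(k+1) if k even, 0 if k odd]. Integrating term-by-term (or equivalently evaluating the antiderivative F(x) = 3*x^4/4 + 2*x^3 - 4*x^2 + 3*x at the endpoints):
  F(1) − F(−1) = 7/4 − (-33/4) = 10.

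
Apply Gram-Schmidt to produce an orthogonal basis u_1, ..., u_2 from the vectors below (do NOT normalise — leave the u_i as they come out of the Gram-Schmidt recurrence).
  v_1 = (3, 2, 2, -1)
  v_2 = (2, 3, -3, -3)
Orthogonal basis:
  u_1 = (3, 2, 2, -1)
  u_2 = (1/2, 2, -4, -5/2)

Apply the Gram-Schmidt recurrence
  u_1 = v_1
  u_i = v_i − Σ_{j<i} ((v_i · u_j) / (u_j · u_j)) · u_j.

Step by step this gives:
  u_1 = (3, 2, 2, -1)
  u_2 = (1/2, 2, -4, -5/2)

Orthogonality check:
  u_2 · u_1 = 0 (should be 0)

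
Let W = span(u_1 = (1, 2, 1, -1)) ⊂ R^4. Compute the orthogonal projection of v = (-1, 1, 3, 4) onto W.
proj_W(v) = (0, 0, 0, 0)

Set up U = [u_1 | ... | u_1] ∈ R^(4×1). The projector onto W = col(U) is P = U (U^T U)^(-1) U^T.
Compute U^T U =
  [7],
and U^T v = (0).
Solve U^T U · c = U^T v for the coefficients: c = (0). The projection is proj_W(v) = U c.
Check: (v - proj_W(v)) · u_1 = 0  (should be 0).
Result: proj_W(v) = (0, 0, 0, 0).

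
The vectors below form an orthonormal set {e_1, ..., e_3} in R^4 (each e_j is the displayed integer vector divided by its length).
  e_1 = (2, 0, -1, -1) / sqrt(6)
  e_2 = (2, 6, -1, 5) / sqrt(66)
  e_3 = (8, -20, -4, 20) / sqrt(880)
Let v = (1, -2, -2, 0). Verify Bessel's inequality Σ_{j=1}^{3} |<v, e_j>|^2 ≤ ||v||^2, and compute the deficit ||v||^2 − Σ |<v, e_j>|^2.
Σ |<v, e_j>|^2 = 36/5; ||v||^2 = 9; deficit = 9/5

Write each e_j = u_j / sqrt(<u_j, u_j>) where u_j is the displayed integer vector. Then <v, e_j> = <v, u_j> / sqrt(<u_j, u_j>), so |<v, e_j>|^2 = <v, u_j>^2 / <u_j, u_j>.
Coefficients: <v, e_1> = 4/sqrt(6), <v, e_2> = -8/sqrt(66), <v, e_3> = 56/sqrt(880).
Square and sum: Σ |<v, e_j>|^2 = 36/5.
Compute ||v||^2 = v·v = 9.
Deficit = 9 − 36/5 = 9/5 ≥ 0, confirming Bessel's inequality. (The deficit equals ||v − Σ <v,e_j> e_j||^2, the squared distance from v to span{e_j}.)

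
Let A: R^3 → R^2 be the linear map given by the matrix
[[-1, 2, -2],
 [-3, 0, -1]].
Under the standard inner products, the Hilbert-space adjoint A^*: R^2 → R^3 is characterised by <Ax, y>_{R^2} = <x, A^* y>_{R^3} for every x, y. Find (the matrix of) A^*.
A^* = A^T =
[[-1, -3],
 [2, 0],
 [-2, -1]]

For real matrices with standard dot products, the defining identity <Ax, y> = <x, A^* y> gives (Ax)^T y = x^T (A^*) y, i.e. x^T A^T y = x^T (A^*) y. Since this holds for all x, y, we must have A^* = A^T. Therefore
A^* =
[[-1, -3],
 [2, 0],
 [-2, -1]].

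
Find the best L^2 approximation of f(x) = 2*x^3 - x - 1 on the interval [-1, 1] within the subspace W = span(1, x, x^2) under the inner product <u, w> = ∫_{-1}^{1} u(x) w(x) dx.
g(x) = x/5 - 1

The best approximation g ∈ W is the orthogonal projection of f onto W. Writing g = a_0 + a_1 x + a_2 x^2, the coefficients solve the normal equations G · a = b where
  G_{ij} = <φ_i, φ_j> and b_i = <f, φ_i>, with φ_0 = 1, φ_1 = x, φ_2 = x^2.
G =
  [2, 0, 2/3]
  [0, 2/3, 0]
  [2/3, 0, 2/5],
b = (-2, 2/15, -2/3).
Solving gives a_0 = -1, a_1 = 1/5, a_2 = 0, so
  g(x) = x/5 - 1.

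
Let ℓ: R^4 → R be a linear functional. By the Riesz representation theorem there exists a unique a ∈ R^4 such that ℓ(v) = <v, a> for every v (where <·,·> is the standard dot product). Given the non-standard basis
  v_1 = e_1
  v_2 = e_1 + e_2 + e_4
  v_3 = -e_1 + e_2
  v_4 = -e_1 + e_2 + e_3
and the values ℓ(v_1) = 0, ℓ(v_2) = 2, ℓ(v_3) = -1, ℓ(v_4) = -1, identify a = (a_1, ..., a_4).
a = (0, -1, 0, 3)

Write a = (a_1, ..., a_4) in the standard basis. For each basis vector v_i, ℓ(v_i) = <v_i, a> is a linear equation in the a_j's. Collect the n equations into a matrix system V a = ℓ, where row i of V is v_i (expressed in the standard basis). Since V is invertible (lower-triangular with 1s on the diagonal, up to permutation), solve by back-substitution:
  V =
[[1, 0, 0, 0],
 [1, 1, 0, 1],
 [-1, 1, 0, 0],
 [-1, 1, 1, 0]]
  V a = (0, 2, -1, -1)
Solving gives a = (0, -1, 0, 3).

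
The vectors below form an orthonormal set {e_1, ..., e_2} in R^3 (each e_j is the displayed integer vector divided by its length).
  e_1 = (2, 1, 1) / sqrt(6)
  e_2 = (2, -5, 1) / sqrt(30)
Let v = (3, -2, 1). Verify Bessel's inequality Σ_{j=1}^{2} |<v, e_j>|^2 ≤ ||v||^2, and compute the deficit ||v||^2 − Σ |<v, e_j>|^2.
Σ |<v, e_j>|^2 = 69/5; ||v||^2 = 14; deficit = 1/5

Write each e_j = u_j / sqrt(<u_j, u_j>) where u_j is the displayed integer vector. Then <v, e_j> = <v, u_j> / sqrt(<u_j, u_j>), so |<v, e_j>|^2 = <v, u_j>^2 / <u_j, u_j>.
Coefficients: <v, e_1> = 5/sqrt(6), <v, e_2> = 17/sqrt(30).
Square and sum: Σ |<v, e_j>|^2 = 69/5.
Compute ||v||^2 = v·v = 14.
Deficit = 14 − 69/5 = 1/5 ≥ 0, confirming Bessel's inequality. (The deficit equals ||v − Σ <v,e_j> e_j||^2, the squared distance from v to span{e_j}.)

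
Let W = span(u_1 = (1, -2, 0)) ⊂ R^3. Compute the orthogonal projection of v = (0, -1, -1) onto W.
proj_W(v) = (2/5, -4/5, 0)

Set up U = [u_1 | ... | u_1] ∈ R^(3×1). The projector onto W = col(U) is P = U (U^T U)^(-1) U^T.
Compute U^T U =
  [5],
and U^T v = (2).
Solve U^T U · c = U^T v for the coefficients: c = (2/5). The projection is proj_W(v) = U c.
Check: (v - proj_W(v)) · u_1 = 0  (should be 0).
Result: proj_W(v) = (2/5, -4/5, 0).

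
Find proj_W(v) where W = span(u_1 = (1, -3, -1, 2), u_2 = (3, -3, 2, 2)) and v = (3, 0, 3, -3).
proj_W(v) = (375/194, 189/194, 360/97, -63/97)

Set up U = [u_1 | ... | u_2] ∈ R^(4×2). The projector onto W = col(U) is P = U (U^T U)^(-1) U^T.
Compute U^T U =
  [15, 14]
  [14, 26],
and U^T v = (-6, 9).
Solve U^T U · c = U^T v for the coefficients: c = (-141/97, 219/194). The projection is proj_W(v) = U c.
Check: (v - proj_W(v)) · u_1 = 0  (should be 0).
Check: (v - proj_W(v)) · u_2 = 0  (should be 0).
Result: proj_W(v) = (375/194, 189/194, 360/97, -63/97).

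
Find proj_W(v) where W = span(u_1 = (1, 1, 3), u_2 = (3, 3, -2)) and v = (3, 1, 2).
proj_W(v) = (2, 2, 2)

Set up U = [u_1 | ... | u_2] ∈ R^(3×2). The projector onto W = col(U) is P = U (U^T U)^(-1) U^T.
Compute U^T U =
  [11, 0]
  [0, 22],
and U^T v = (10, 8).
Solve U^T U · c = U^T v for the coefficients: c = (10/11, 4/11). The projection is proj_W(v) = U c.
Check: (v - proj_W(v)) · u_1 = 0  (should be 0).
Check: (v - proj_W(v)) · u_2 = 0  (should be 0).
Result: proj_W(v) = (2, 2, 2).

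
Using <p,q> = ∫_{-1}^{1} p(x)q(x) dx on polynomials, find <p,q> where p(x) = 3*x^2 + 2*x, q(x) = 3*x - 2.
<p,q> = 0

Expand the product: p(x)·q(x) = 9*x^3 - 4*x.
∫_{-1}^{1} of each monomial x^k gives [2/(k+1) if k even, 0 if k odd]. Integrating term-by-term (or equivalently evaluating the antiderivative F(x) = 9*x^4/4 - 2*x^2 at the endpoints):
  F(1) − F(−1) = 1/4 − (1/4) = 0.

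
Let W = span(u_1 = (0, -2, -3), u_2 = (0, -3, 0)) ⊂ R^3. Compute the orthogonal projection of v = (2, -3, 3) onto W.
proj_W(v) = (0, -3, 3)

Set up U = [u_1 | ... | u_2] ∈ R^(3×2). The projector onto W = col(U) is P = U (U^T U)^(-1) U^T.
Compute U^T U =
  [13, 6]
  [6, 9],
and U^T v = (-3, 9).
Solve U^T U · c = U^T v for the coefficients: c = (-1, 5/3). The projection is proj_W(v) = U c.
Check: (v - proj_W(v)) · u_1 = 0  (should be 0).
Check: (v - proj_W(v)) · u_2 = 0  (should be 0).
Result: proj_W(v) = (0, -3, 3).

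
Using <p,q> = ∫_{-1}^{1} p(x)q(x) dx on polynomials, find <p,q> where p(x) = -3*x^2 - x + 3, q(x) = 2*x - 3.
<p,q> = -40/3

Expand the product: p(x)·q(x) = -6*x^3 + 7*x^2 + 9*x - 9.
∫_{-1}^{1} of each monomial x^k gives [2/(k+1) if k even, 0 if k odd]. Integrating term-by-term (or equivalently evaluating the antiderivative F(x) = -3*x^4/2 + 7*x^3/3 + 9*x^2/2 - 9*x at the endpoints):
  F(1) − F(−1) = -11/3 − (29/3) = -40/3.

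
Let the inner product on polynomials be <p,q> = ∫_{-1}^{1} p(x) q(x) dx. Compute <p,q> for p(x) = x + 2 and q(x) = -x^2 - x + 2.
<p,q> = 6

Expand the product: p(x)·q(x) = -x^3 - 3*x^2 + 4.
∫_{-1}^{1} of each monomial x^k gives [2/(k+1) if k even, 0 if k odd]. Integrating term-by-term (or equivalently evaluating the antiderivative F(x) = -x^4/4 - x^3 + 4*x at the endpoints):
  F(1) − F(−1) = 11/4 − (-13/4) = 6.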